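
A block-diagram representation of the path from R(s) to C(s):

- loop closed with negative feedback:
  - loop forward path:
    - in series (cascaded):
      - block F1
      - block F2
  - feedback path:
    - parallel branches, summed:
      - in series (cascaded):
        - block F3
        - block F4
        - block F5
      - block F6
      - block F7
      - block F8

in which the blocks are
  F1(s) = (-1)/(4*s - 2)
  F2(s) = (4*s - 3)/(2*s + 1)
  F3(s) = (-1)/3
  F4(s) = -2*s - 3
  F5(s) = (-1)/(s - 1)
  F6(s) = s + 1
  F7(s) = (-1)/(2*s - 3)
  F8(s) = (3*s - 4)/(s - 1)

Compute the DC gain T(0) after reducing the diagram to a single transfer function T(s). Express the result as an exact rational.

The answer is 3/17.

Reasoning:
1. cascade F1, F2; result (3 - 4*s)/(8*s^2 - 2)
2. cascade F3, F4, F5; result (-2*s - 3)/(3*s - 3)
3. sum the parallel branches (F3*F4*F5), F6, F7, F8; result (6*s^3 + 5*s^2 - 60*s + 57)/(6*s^2 - 15*s + 9)
4. feedback reduction of (F1*F2), ((F3*F4*F5)+F6+F7+F8); result (-24*s^3 + 78*s^2 - 81*s + 27)/(24*s^4 - 122*s^3 + 315*s^2 - 378*s + 153)
DC gain: substitute s = 0 into T(s) from step 4: T(0) = 27/153 = 3/17.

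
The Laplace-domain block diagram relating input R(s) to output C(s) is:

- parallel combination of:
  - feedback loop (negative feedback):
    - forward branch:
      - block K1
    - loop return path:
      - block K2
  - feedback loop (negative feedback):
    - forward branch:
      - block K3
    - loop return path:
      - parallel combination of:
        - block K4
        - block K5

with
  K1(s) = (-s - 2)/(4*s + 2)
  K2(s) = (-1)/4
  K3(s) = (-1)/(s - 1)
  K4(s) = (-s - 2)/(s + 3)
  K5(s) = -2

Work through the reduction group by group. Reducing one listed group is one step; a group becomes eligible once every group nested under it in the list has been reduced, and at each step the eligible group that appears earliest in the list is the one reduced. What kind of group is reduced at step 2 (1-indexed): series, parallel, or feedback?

Reducing step by step:

Step 1: feedback reduction of K1, K2
Step 2: add K4, K5 (parallel)
Step 3: feedback reduction of K3, (K4+K5)
Step 4: reduce the parallel group [K1/(1+K1*K2)], [K3/(1+K3*(K4+K5))]
At step 2 the group reduced is parallel.

Answer: parallel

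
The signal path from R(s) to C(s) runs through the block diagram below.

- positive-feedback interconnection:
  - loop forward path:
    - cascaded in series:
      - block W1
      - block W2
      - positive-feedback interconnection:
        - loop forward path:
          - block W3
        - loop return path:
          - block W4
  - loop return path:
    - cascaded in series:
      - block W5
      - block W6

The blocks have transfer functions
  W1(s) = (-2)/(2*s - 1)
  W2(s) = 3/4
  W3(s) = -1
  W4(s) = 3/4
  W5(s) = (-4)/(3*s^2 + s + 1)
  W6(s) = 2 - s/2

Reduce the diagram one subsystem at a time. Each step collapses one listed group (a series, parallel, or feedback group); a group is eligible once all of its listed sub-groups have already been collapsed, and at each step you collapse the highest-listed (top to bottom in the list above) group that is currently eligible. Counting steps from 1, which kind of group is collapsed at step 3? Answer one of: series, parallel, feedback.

Answer: series

Working:
(1) apply the feedback formula to W3, W4
(2) combine W1, W2, [W3/(1-W3*W4)] in series
(3) series reduction of W5, W6
(4) collapse the loop ((W1*W2*[W3/(1-W3*W4)]) forward, (W5*W6) return)
The group at step 3 is a series group.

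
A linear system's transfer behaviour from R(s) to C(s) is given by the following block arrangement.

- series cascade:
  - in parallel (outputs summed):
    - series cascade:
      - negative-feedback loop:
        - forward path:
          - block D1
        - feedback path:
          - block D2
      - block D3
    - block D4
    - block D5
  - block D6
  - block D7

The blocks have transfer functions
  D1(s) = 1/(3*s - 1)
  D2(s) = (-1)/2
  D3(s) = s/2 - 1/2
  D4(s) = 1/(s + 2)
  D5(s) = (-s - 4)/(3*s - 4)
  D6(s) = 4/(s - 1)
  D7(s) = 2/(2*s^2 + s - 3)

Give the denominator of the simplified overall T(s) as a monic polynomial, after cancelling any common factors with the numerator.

[1] apply the feedback formula to D1, D2; result 2/(6*s - 3)
[2] reduce the series chain [D1/(1+D1*D2)], D3; result (s - 1)/(6*s - 3)
[3] sum the parallel branches ([D1/(1+D1*D2)]*D3), D4, D5; result (-3*s^3 - 16*s^2 - 73*s + 44)/(18*s^3 + 3*s^2 - 54*s + 24)
[4] multiply (([D1/(1+D1*D2)]*D3)+D4+D5), D6, D7 (series); result (-24*s^3 - 128*s^2 - 584*s + 352)/(36*s^6 - 12*s^5 - 183*s^4 + 144*s^3 + 201*s^2 - 258*s + 72)
T(s) is the step-4 result (common factors already cancelled). Leading coefficient of the denominator: 36. Divide through by 36 for the monic polynomial.

Therefore the answer is s^6 - s^5/3 - 61*s^4/12 + 4*s^3 + 67*s^2/12 - 43*s/6 + 2.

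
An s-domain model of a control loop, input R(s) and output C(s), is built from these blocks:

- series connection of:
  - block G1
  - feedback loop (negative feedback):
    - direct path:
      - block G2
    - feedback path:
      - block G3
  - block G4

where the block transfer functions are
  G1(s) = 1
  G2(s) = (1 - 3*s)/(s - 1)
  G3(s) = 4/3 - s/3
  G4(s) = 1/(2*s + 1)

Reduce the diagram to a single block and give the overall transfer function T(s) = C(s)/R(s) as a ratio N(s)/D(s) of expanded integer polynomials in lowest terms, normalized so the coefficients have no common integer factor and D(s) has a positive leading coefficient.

Step 1 - collapse the loop (G2 forward, G3 return) -> (3 - 9*s)/(3*s^2 - 10*s + 1)
Step 2 - series reduction of G1, [G2/(1+G2*G3)], G4; the result is T(s) itself (integer coefficients, no common factor, positive leading denominator coefficient)

Final answer: (3 - 9*s)/(6*s^3 - 17*s^2 - 8*s + 1)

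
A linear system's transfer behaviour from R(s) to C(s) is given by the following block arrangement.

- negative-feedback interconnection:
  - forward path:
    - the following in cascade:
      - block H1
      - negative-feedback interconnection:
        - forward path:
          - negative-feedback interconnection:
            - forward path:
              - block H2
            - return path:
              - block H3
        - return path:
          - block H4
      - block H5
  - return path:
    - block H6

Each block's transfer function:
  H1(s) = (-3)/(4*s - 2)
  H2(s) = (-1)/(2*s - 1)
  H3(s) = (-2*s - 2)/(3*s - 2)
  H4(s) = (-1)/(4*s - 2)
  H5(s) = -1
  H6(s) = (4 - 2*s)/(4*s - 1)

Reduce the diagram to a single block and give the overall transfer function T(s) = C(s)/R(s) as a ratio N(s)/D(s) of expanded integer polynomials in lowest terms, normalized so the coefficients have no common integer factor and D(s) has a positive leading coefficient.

[1] close the feedback loop around H2, H3 -> (2 - 3*s)/(6*s^2 - 5*s + 4)
[2] apply the feedback formula to [H2/(1+H2*H3)], H4 -> (-12*s^2 + 14*s - 4)/(24*s^3 - 32*s^2 + 29*s - 10)
[3] cascade H1, [[H2/(1+H2*H3)]/(1+[H2/(1+H2*H3)]*H4)], H5 -> (6 - 9*s)/(24*s^3 - 32*s^2 + 29*s - 10)
[4] feedback reduction of (H1*[[H2/(1+H2*H3)]/(1+[H2/(1+H2*H3)]*H4)]*H5), H6: this yields T(s), and no further normalization is needed

Hence the answer: (-36*s^2 + 33*s - 6)/(96*s^4 - 152*s^3 + 166*s^2 - 117*s + 34)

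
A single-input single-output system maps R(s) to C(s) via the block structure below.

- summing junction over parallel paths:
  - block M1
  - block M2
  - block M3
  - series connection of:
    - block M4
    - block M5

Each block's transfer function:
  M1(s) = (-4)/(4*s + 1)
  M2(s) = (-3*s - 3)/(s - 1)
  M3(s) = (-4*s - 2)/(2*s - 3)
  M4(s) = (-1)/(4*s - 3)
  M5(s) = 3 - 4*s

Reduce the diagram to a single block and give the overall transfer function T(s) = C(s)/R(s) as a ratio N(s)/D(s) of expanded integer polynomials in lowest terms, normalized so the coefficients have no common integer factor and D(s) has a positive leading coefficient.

Step 1. multiply M4, M5 (series) = 1
Step 2. parallel reduction of M1, M2, M3, (M4*M5); the result is T(s) itself (integer coefficients, no common factor, positive leading denominator coefficient)

Answer: (-32*s^3 - 16*s^2 + 76*s + 2)/(8*s^3 - 18*s^2 + 7*s + 3)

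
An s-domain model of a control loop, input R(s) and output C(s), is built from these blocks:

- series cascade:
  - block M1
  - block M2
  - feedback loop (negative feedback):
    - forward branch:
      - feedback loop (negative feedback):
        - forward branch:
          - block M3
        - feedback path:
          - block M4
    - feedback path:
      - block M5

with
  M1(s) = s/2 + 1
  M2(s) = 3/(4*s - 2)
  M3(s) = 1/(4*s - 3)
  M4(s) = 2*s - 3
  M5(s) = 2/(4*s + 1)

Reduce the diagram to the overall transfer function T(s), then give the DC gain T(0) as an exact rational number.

First reduce the diagram to T(s).

(1) feedback reduction of M3, M4; result 1/(6*s - 6)
(2) collapse the loop ([M3/(1+M3*M4)] forward, M5 return); result (4*s + 1)/(24*s^2 - 18*s - 4)
(3) cascade M1, M2, [[M3/(1+M3*M4)]/(1+[M3/(1+M3*M4)]*M5)]; result (12*s^2 + 27*s + 6)/(192*s^3 - 240*s^2 + 40*s + 16)
Step 3 gives the overall T(s). Then T(0) = 6/16 = 3/8.

Answer: 3/8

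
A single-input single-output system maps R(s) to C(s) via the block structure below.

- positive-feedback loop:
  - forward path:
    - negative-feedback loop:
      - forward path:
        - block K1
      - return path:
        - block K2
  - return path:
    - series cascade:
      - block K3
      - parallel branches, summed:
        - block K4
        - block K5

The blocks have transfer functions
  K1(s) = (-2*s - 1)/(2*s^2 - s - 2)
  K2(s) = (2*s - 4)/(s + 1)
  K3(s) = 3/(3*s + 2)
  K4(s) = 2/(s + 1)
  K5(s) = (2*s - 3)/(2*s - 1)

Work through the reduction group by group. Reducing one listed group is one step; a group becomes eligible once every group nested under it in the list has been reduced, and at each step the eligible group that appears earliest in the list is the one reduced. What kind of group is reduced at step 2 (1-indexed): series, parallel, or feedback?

Step 1. apply the feedback formula to K1, K2
Step 2. sum the parallel branches K4, K5
Step 3. multiply K3, (K4+K5) (series)
Step 4. reduce the feedback loop with forward [K1/(1+K1*K2)] and return (K3*(K4+K5))
So the answer for step 2 is parallel.

Hence the answer: parallel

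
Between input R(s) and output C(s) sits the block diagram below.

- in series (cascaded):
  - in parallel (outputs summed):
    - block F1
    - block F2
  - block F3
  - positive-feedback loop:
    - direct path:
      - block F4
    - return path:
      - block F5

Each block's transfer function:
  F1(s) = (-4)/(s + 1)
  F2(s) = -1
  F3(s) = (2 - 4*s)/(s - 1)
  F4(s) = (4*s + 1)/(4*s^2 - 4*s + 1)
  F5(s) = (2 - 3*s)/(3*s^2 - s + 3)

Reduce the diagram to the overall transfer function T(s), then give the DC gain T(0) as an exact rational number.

Step 1 - combine F1, F2 in parallel -> (-s - 5)/(s + 1)
Step 2 - apply the feedback formula to F4, F5 -> (12*s^3 - s^2 + 11*s + 3)/(12*s^4 - 16*s^3 + 31*s^2 - 18*s + 1)
Step 3 - multiply (F1+F2), F3, [F4/(1-F4*F5)] (series) -> (48*s^5 + 212*s^4 - 94*s^3 + 220*s^2 - 56*s - 30)/(12*s^6 - 16*s^5 + 19*s^4 - 2*s^3 - 30*s^2 + 18*s - 1)
Step 3 gives the overall T(s). Then T(0) = -30/(-1) = 30.

Final answer: 30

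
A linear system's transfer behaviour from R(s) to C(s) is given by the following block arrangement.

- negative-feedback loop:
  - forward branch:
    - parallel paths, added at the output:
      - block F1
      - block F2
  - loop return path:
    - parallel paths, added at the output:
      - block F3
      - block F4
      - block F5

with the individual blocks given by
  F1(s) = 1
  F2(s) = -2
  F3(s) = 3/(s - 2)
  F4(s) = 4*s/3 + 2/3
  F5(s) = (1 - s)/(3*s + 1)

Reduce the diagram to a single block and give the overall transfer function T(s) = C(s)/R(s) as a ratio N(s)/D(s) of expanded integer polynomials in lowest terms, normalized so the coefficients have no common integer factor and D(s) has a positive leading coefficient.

[1] add F1, F2 (parallel) gives -1
[2] sum the parallel branches F3, F4, F5 gives (12*s^3 - 17*s^2 + 18*s - 1)/(9*s^2 - 15*s - 6)
[3] collapse the loop ((F1+F2) forward, (F3+F4+F5) return) - this is the overall T(s), already in the required normalized form

Final answer: (9*s^2 - 15*s - 6)/(12*s^3 - 26*s^2 + 33*s + 5)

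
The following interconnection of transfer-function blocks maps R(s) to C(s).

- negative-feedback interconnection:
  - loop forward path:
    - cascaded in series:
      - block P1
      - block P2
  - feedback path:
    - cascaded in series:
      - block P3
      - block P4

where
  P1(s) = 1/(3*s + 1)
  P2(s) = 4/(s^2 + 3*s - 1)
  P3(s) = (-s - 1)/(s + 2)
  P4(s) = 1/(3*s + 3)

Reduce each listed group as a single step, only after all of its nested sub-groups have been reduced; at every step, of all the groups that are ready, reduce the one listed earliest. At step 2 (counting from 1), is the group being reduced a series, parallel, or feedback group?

1. series reduction of P1, P2
2. series reduction of P3, P4
3. collapse the loop ((P1*P2) forward, (P3*P4) return)
So the answer for step 2 is series.

Answer: series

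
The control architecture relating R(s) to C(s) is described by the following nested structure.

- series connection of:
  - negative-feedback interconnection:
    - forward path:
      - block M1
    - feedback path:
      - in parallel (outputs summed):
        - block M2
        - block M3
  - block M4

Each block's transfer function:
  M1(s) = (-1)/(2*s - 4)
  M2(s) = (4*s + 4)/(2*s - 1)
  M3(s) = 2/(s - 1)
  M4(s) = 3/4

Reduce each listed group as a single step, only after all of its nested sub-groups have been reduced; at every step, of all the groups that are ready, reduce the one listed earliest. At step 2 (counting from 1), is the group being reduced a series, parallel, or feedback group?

The answer is feedback.

Reasoning:
Step 1: combine M2, M3 in parallel
Step 2: collapse the loop (M1 forward, (M2+M3) return)
Step 3: combine [M1/(1+M1*(M2+M3))], M4 in series
So the answer for step 2 is feedback.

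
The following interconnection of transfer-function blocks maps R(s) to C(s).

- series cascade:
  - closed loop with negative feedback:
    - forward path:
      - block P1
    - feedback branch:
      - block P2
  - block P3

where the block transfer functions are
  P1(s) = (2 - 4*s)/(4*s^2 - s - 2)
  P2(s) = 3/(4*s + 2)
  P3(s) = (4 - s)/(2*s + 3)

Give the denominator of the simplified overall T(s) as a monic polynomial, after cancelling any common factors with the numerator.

Answer: s^4 + 7*s^3/4 - s^2 - 31*s/16 + 3/16

Working:
Step 1. apply the feedback formula to P1, P2 gives (2 - 8*s^2)/(8*s^3 + 2*s^2 - 11*s + 1)
Step 2. reduce the series chain [P1/(1+P1*P2)], P3 gives (8*s^3 - 32*s^2 - 2*s + 8)/(16*s^4 + 28*s^3 - 16*s^2 - 31*s + 3)
Step 2 gives the fully reduced T(s), with no common factor left to cancel. The denominator's leading coefficient is 16, so divide each of its coefficients by 16 to get the monic form.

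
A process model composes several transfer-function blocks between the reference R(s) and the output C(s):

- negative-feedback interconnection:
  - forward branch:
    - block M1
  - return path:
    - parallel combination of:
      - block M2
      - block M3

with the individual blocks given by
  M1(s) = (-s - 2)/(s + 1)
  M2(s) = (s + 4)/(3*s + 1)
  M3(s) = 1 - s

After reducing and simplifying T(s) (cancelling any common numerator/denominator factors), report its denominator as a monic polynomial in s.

1. combine M2, M3 in parallel: (-3*s^2 + 3*s + 5)/(3*s + 1)
2. collapse the loop (M1 forward, (M2+M3) return): (-3*s^2 - 7*s - 2)/(3*s^3 + 6*s^2 - 7*s - 9)
T(s) is the step-2 result (common factors already cancelled). Leading coefficient of the denominator: 3. Divide through by 3 for the monic polynomial.

Hence the answer: s^3 + 2*s^2 - 7*s/3 - 3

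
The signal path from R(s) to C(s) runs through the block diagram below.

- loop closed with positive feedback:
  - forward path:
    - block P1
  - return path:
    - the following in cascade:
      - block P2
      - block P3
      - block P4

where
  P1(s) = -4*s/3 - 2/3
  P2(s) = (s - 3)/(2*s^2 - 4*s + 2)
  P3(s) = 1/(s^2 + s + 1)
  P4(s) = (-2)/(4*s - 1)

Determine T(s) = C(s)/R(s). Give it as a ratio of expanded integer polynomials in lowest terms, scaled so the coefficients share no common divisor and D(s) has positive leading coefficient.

Step 1. series reduction of P2, P3, P4 -> (3 - s)/(4*s^5 - 5*s^4 + s^3 - 4*s^2 + 5*s - 1)
Step 2. collapse the loop (P1 forward, (P2*P3*P4) return), which is the overall transfer function T(s) = C(s)/R(s) in lowest terms

Final answer: (-16*s^6 + 12*s^5 + 6*s^4 + 14*s^3 - 12*s^2 - 6*s + 2)/(12*s^5 - 15*s^4 + 3*s^3 - 16*s^2 + 25*s + 3)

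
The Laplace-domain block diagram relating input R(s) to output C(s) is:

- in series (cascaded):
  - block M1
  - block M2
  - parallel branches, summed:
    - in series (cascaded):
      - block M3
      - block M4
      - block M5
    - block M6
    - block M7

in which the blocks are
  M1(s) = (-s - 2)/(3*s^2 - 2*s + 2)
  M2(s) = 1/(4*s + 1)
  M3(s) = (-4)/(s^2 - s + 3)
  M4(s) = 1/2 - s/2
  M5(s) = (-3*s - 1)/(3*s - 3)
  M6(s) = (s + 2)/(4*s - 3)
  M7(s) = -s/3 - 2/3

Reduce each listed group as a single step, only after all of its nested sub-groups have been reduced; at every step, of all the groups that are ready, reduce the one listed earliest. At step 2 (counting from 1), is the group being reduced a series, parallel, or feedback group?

1. series reduction of M3, M4, M5
2. combine (M3*M4*M5), M6, M7 in parallel
3. combine M1, M2, ((M3*M4*M5)+M6+M7) in series
Step 2: parallel.

Hence the answer: parallel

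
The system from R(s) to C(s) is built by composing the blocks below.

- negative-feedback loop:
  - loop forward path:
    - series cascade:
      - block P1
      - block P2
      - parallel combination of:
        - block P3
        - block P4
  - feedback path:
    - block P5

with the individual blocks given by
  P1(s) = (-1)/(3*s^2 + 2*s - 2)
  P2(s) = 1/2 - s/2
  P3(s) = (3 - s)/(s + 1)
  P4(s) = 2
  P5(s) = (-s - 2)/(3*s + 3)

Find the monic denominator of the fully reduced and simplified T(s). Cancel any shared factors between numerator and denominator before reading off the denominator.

The answer is s^4 + 47*s^3/18 + 4*s^2/3 - 5*s/6 - 1/9.

Reasoning:
Step 1: sum the parallel branches P3, P4 gives (s + 5)/(s + 1)
Step 2: combine P1, P2, (P3+P4) in series gives (s^2 + 4*s - 5)/(6*s^3 + 10*s^2 - 4)
Step 3: close the feedback loop around (P1*P2*(P3+P4)), P5 gives (3*s^3 + 15*s^2 - 3*s - 15)/(18*s^4 + 47*s^3 + 24*s^2 - 15*s - 2)
That last expression is T(s), already simplified. Scaling its denominator by 1/18 (the reciprocal of the leading coefficient) yields the monic denominator.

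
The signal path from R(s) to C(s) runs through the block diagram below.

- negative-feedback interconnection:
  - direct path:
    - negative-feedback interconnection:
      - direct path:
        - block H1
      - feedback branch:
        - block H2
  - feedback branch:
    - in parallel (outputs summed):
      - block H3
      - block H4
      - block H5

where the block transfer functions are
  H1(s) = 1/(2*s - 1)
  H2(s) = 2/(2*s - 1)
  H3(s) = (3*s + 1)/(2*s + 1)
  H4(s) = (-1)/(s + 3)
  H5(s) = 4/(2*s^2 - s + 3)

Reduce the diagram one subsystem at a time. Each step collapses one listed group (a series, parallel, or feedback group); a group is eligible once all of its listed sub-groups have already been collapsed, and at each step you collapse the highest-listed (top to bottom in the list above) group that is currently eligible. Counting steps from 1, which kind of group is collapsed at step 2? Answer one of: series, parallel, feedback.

Step 1: close the feedback loop around H1, H2
Step 2: reduce the parallel group H3, H4, H5
Step 3: close the feedback loop around [H1/(1+H1*H2)], (H3+H4+H5)
Step 2 collapses a parallel group.

Final answer: parallel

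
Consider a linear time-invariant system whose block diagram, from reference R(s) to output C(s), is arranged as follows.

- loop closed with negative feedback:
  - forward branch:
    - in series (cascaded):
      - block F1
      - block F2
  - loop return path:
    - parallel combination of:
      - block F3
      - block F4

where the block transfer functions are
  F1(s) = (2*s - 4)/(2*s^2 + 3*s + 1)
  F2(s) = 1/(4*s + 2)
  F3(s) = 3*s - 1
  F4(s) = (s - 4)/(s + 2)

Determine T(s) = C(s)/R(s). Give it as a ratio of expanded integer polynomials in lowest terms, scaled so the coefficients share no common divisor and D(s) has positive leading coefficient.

Reducing step by step:

Step 1: cascade F1, F2 -> (s - 2)/(4*s^3 + 8*s^2 + 5*s + 1)
Step 2: parallel reduction of F3, F4 -> (3*s^2 + 6*s - 6)/(s + 2)
Step 3: apply the feedback formula to (F1*F2), (F3+F4), giving the overall T(s)

Answer: (s^2 - 4)/(4*s^4 + 19*s^3 + 21*s^2 - 7*s + 14)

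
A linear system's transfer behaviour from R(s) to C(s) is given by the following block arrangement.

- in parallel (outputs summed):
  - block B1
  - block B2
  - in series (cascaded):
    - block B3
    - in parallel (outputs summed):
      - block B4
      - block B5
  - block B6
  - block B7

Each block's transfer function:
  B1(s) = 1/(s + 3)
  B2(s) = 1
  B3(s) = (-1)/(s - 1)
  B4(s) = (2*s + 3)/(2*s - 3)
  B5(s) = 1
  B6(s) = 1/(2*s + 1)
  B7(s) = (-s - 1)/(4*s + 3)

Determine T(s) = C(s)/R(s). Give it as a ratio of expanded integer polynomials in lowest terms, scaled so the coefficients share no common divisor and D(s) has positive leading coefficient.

1. add B4, B5 (parallel), giving (4*s)/(2*s - 3)
2. multiply B3, (B4+B5) (series), giving (-4*s)/(2*s^2 - 5*s + 3)
3. reduce the parallel group B1, B2, (B3*(B4+B5)), B6, B7, which is the overall transfer function T(s) = C(s)/R(s) in lowest terms

Hence the answer: (12*s^5 + 12*s^4 - 207*s^3 - 225*s^2 + 18*s + 54)/(16*s^5 + 28*s^4 - 80*s^3 - 45*s^2 + 54*s + 27)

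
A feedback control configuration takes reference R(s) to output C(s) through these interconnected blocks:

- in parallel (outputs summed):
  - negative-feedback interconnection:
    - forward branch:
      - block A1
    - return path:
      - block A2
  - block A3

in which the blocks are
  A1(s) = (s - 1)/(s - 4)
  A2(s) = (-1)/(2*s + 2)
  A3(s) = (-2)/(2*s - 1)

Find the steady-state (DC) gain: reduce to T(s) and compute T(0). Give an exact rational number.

Reducing step by step:

[1] close the feedback loop around A1, A2 = (2*s^2 - 2)/(2*s^2 - 7*s - 7)
[2] sum the parallel branches [A1/(1+A1*A2)], A3 = (4*s^3 - 6*s^2 + 10*s + 16)/(4*s^3 - 16*s^2 - 7*s + 7)
That last expression is T(s); at s = 0 only the constant terms survive, so T(0) = 16/7.

Answer: 16/7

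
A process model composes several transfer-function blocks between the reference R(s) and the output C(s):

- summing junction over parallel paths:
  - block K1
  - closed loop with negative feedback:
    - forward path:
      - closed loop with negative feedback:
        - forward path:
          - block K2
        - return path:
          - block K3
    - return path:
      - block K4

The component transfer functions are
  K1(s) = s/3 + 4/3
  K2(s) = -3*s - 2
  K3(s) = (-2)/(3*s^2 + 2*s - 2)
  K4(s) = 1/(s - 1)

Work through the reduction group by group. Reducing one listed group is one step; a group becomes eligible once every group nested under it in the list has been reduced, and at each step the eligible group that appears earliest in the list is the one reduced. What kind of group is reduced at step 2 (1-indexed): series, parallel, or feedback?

Step 1 - reduce the feedback loop with forward K2 and return K3
Step 2 - collapse the loop ([K2/(1+K2*K3)] forward, K4 return)
Step 3 - sum the parallel branches K1, [[K2/(1+K2*K3)]/(1+[K2/(1+K2*K3)]*K4)]
The group at step 2 is a feedback group.

Final answer: feedback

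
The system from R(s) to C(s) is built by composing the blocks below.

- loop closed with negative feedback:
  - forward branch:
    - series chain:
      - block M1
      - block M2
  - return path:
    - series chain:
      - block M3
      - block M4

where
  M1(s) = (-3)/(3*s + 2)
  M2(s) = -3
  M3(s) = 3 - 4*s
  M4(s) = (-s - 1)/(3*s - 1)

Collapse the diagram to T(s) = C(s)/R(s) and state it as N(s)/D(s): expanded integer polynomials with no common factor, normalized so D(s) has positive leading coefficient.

Answer: (27*s - 9)/(45*s^2 + 12*s - 29)

Working:
[1] multiply M1, M2 (series), giving 9/(3*s + 2)
[2] multiply M3, M4 (series), giving (4*s^2 + s - 3)/(3*s - 1)
[3] feedback reduction of (M1*M2), (M3*M4), which is the overall transfer function T(s) = C(s)/R(s) in lowest terms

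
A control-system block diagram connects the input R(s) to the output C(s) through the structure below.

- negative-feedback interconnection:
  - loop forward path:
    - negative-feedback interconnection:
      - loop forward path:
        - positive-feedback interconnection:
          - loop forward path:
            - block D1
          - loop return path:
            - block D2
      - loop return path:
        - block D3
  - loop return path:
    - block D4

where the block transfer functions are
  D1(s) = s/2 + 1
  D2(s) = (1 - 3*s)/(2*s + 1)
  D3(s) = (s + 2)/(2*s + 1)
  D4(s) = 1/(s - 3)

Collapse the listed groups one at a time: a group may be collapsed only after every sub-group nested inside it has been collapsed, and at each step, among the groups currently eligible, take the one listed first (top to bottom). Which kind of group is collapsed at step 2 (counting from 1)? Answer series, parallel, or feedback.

[1] close the feedback loop around D1, D2
[2] reduce the feedback loop with forward [D1/(1-D1*D2)] and return D3
[3] feedback reduction of [[D1/(1-D1*D2)]/(1+[D1/(1-D1*D2)]*D3)], D4
So the answer for step 2 is feedback.

Final answer: feedback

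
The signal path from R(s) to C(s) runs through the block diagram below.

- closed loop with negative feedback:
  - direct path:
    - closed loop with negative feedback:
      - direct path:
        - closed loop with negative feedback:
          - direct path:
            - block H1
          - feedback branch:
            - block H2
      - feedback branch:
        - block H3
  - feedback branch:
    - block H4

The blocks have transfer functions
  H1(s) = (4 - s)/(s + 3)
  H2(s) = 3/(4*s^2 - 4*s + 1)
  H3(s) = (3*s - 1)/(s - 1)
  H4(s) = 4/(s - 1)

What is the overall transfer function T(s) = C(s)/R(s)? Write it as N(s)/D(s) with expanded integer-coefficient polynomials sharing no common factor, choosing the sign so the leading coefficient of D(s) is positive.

1. apply the feedback formula to H1, H2 gives (-4*s^3 + 20*s^2 - 17*s + 4)/(4*s^3 + 8*s^2 - 14*s + 15)
2. feedback reduction of [H1/(1+H1*H2)], H3 gives (4*s^4 - 24*s^3 + 37*s^2 - 21*s + 4)/(8*s^4 - 68*s^3 + 93*s^2 - 58*s + 19)
3. feedback reduction of [[H1/(1+H1*H2)]/(1+[H1/(1+H1*H2)]*H3)], H4: this yields T(s), and no further normalization is needed

Therefore the answer is (4*s^4 - 24*s^3 + 37*s^2 - 21*s + 4)/(8*s^4 - 52*s^3 + 13*s^2 + 10*s + 3).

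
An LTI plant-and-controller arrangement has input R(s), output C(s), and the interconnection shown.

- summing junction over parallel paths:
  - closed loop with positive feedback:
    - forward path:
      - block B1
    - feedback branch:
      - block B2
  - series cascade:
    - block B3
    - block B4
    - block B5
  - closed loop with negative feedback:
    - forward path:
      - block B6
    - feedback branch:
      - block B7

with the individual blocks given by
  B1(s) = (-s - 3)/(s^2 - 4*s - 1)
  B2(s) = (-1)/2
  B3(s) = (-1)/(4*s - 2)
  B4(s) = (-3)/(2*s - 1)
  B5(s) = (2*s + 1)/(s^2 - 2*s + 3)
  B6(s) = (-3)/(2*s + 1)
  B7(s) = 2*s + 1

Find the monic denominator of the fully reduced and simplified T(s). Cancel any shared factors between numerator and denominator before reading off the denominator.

Answer: s^6 - 15*s^5/2 + 65*s^4/4 - 157*s^3/8 + 27*s^2/8 + 43*s/8 - 15/8

Working:
(1) apply the feedback formula to B1, B2; result (-2*s - 6)/(2*s^2 - 9*s - 5)
(2) reduce the series chain B3, B4, B5; result (6*s + 3)/(8*s^4 - 24*s^3 + 42*s^2 - 28*s + 6)
(3) close the feedback loop around B6, B7; result 3/(4*s + 2)
(4) combine [B1/(1-B1*B2)], (B3*B4*B5), [B6/(1+B6*B7)] in parallel; result (-4*s^5 - 96*s^4 + 315*s^3 - 601*s^2 + 318*s - 96)/(16*s^6 - 120*s^5 + 260*s^4 - 314*s^3 + 54*s^2 + 86*s - 30)
Step 4 gives the fully reduced T(s), with no common factor left to cancel. The denominator's leading coefficient is 16, so divide each of its coefficients by 16 to get the monic form.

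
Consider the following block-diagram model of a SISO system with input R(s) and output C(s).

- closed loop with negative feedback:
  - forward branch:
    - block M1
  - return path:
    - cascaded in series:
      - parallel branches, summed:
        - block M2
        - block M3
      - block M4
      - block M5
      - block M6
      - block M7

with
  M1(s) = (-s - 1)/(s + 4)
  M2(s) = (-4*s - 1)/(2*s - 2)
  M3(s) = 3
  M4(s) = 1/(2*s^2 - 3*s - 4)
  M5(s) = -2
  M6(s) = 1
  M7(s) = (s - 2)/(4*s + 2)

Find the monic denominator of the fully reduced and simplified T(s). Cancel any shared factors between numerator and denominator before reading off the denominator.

[1] reduce the parallel group M2, M3 = (2*s - 7)/(2*s - 2)
[2] combine (M2+M3), M4, M5, M6, M7 in series = (-2*s^2 + 11*s - 14)/(8*s^4 - 16*s^3 - 14*s^2 + 14*s + 8)
[3] feedback reduction of M1, ((M2+M3)*M4*M5*M6*M7) = (-8*s^5 + 8*s^4 + 30*s^3 - 22*s - 8)/(8*s^5 + 16*s^4 - 76*s^3 - 51*s^2 + 67*s + 46)
The result of step 3 is T(s) in lowest terms. Its denominator has leading coefficient 8; dividing the denominator through by 8 makes it monic.

Answer: s^5 + 2*s^4 - 19*s^3/2 - 51*s^2/8 + 67*s/8 + 23/4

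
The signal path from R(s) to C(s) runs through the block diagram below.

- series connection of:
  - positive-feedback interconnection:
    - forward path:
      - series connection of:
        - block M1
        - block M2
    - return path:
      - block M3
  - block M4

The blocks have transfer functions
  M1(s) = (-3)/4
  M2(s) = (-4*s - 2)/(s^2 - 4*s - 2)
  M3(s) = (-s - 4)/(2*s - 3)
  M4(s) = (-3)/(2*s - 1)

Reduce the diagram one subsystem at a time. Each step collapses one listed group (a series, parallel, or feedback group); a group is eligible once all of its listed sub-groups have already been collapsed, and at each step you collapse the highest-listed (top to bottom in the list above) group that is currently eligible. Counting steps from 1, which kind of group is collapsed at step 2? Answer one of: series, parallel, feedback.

The answer is feedback.

Reasoning:
[1] cascade M1, M2
[2] reduce the feedback loop with forward (M1*M2) and return M3
[3] combine [(M1*M2)/(1-(M1*M2)*M3)], M4 in series
The group at step 2 is a feedback group.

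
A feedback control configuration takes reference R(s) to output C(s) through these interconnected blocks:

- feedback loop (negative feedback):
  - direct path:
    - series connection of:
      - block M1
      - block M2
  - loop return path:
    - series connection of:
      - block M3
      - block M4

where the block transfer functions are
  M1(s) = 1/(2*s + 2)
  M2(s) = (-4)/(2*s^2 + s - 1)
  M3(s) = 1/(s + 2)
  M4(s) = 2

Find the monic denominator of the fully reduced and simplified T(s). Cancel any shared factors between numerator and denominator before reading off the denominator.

Answer: s^4 + 7*s^3/2 + 3*s^2 - s/2 - 3

Working:
1. reduce the series chain M1, M2, giving (-2)/(2*s^3 + 3*s^2 - 1)
2. cascade M3, M4, giving 2/(s + 2)
3. apply the feedback formula to (M1*M2), (M3*M4), giving (-2*s - 4)/(2*s^4 + 7*s^3 + 6*s^2 - s - 6)
No further cancellation is possible in the step-3 result, so that is T(s). Its denominator becomes monic after dividing by the leading coefficient 2.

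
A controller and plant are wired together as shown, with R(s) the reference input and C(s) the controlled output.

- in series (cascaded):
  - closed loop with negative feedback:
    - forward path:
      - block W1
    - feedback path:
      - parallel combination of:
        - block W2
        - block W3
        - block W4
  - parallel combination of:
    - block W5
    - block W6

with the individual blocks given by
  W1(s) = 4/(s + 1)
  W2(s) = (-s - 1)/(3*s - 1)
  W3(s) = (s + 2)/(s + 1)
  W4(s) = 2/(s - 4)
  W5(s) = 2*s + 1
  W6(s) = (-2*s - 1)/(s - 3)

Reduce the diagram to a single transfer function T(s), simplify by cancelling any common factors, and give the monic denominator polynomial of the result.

Step 1 - add W2, W3, W4 (parallel) = (2*s^3 + s^2 - 11*s + 10)/(3*s^3 - 10*s^2 - 9*s + 4)
Step 2 - apply the feedback formula to W1, (W2+W3+W4) = (12*s^3 - 40*s^2 - 36*s + 16)/(3*s^4 + s^3 - 15*s^2 - 49*s + 44)
Step 3 - sum the parallel branches W5, W6 = (2*s^2 - 7*s - 4)/(s - 3)
Step 4 - multiply [W1/(1+W1*(W2+W3+W4))], (W5+W6) (series) = (24*s^5 - 164*s^4 + 160*s^3 + 444*s^2 + 32*s - 64)/(3*s^5 - 8*s^4 - 18*s^3 - 4*s^2 + 191*s - 132)
Step 4 gives the fully reduced T(s), with no common factor left to cancel. The denominator's leading coefficient is 3, so divide each of its coefficients by 3 to get the monic form.

Final answer: s^5 - 8*s^4/3 - 6*s^3 - 4*s^2/3 + 191*s/3 - 44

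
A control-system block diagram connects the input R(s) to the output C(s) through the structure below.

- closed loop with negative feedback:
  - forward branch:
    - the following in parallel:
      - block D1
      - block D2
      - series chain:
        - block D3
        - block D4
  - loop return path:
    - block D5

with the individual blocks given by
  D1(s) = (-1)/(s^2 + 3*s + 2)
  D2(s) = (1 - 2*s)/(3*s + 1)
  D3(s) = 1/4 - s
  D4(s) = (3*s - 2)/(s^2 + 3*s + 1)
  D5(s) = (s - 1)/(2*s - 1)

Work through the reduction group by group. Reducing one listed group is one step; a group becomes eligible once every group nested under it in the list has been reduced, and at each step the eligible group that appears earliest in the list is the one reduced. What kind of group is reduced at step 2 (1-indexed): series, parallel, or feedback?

Answer: parallel

Working:
[1] multiply D3, D4 (series)
[2] combine D1, D2, (D3*D4) in parallel
[3] reduce the feedback loop with forward (D1+D2+(D3*D4)) and return D5
At step 2 the group reduced is parallel.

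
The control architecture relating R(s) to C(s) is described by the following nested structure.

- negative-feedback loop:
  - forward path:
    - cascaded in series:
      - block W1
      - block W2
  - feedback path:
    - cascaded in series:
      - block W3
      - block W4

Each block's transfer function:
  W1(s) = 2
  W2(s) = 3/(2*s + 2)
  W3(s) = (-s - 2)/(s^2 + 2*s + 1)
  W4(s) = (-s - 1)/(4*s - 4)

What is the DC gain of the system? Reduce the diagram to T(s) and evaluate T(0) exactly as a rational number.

First reduce the diagram to T(s).

Step 1: cascade W1, W2: 3/(s + 1)
Step 2: reduce the series chain W3, W4: (s + 2)/(4*s^2 - 4)
Step 3: apply the feedback formula to (W1*W2), (W3*W4): (12*s^2 - 12)/(4*s^3 + 4*s^2 - s + 2)
Evaluating the step-3 result (the overall T(s)) at s = 0 gives T(0) = -12/2 = -6.

Answer: -6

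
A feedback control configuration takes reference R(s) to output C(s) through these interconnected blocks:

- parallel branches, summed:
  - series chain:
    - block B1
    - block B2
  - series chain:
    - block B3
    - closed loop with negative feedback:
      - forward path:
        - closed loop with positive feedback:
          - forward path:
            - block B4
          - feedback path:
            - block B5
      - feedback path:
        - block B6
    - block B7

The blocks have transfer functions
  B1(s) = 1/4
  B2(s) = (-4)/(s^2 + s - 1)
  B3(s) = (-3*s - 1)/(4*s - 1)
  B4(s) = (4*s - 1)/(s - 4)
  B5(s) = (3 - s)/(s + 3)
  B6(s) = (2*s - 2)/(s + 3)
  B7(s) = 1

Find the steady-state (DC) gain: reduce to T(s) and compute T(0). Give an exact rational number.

(1) reduce the series chain B1, B2, giving (-1)/(s^2 + s - 1)
(2) close the feedback loop around B4, B5, giving (4*s^2 + 11*s - 3)/(5*s^2 - 14*s - 9)
(3) collapse the loop ([B4/(1-B4*B5)] forward, B6 return), giving (4*s^2 + 11*s - 3)/(13*s^2 - 24*s - 7)
(4) combine B3, [[B4/(1-B4*B5)]/(1+[B4/(1-B4*B5)]*B6)], B7 in series, giving (-3*s^2 - 10*s - 3)/(13*s^2 - 24*s - 7)
(5) parallel reduction of (B1*B2), (B3*[[B4/(1-B4*B5)]/(1+[B4/(1-B4*B5)]*B6)]*B7), giving (-3*s^4 - 13*s^3 - 23*s^2 + 31*s + 10)/(13*s^4 - 11*s^3 - 44*s^2 + 17*s + 7)
Step 5 gives the overall T(s). Then T(0) = 10/7.

Final answer: 10/7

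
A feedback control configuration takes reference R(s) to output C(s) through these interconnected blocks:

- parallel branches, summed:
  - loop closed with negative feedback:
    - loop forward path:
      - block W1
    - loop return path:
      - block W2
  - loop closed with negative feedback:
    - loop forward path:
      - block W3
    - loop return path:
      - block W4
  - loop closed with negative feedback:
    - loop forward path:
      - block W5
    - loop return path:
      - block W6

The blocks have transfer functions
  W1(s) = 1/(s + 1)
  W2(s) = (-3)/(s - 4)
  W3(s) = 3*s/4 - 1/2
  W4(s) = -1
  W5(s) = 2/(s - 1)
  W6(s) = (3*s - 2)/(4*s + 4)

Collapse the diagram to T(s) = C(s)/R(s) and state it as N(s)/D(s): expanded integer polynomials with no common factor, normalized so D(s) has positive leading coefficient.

[1] feedback reduction of W1, W2; result (s - 4)/(s^2 - 3*s - 7)
[2] reduce the feedback loop with forward W3 and return W4; result (2 - 3*s)/(3*s - 6)
[3] feedback reduction of W5, W6; result (4*s + 4)/(2*s^2 + 3*s - 4)
[4] combine [W1/(1+W1*W2)], [W3/(1+W3*W4)], [W5/(1+W5*W6)] in parallel - this is the overall T(s), already in the required normalized form

Hence the answer: (-6*s^5 + 31*s^4 - 117*s^2 + 198*s + 128)/(6*s^5 - 21*s^4 - 63*s^3 + 135*s^2 + 138*s - 168)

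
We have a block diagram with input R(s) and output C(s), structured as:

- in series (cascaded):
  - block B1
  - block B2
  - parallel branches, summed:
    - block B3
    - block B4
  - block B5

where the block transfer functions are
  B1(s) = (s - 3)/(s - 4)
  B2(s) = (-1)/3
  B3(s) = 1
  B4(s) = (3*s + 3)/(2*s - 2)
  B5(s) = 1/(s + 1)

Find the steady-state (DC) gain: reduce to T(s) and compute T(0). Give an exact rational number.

First reduce the diagram to T(s).

1. combine B3, B4 in parallel; result (5*s + 1)/(2*s - 2)
2. reduce the series chain B1, B2, (B3+B4), B5; result (-5*s^2 + 14*s + 3)/(6*s^3 - 24*s^2 - 6*s + 24)
DC gain: substitute s = 0 into T(s) from step 2: T(0) = 3/24 = 1/8.

Answer: 1/8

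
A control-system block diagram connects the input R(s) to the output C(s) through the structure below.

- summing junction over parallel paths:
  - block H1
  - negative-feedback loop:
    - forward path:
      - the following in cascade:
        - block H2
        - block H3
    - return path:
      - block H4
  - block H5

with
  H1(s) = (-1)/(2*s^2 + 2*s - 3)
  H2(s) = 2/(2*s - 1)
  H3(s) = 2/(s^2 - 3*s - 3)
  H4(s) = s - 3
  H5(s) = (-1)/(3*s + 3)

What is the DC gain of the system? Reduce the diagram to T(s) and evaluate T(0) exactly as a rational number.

Step 1. cascade H2, H3 gives 4/(2*s^3 - 7*s^2 - 3*s + 3)
Step 2. close the feedback loop around (H2*H3), H4 gives 4/(2*s^3 - 7*s^2 + s - 9)
Step 3. parallel reduction of H1, [(H2*H3)/(1+(H2*H3)*H4)], H5 gives (-4*s^5 + 4*s^4 + 57*s^3 + 61*s^2 + 33*s - 36)/(12*s^6 - 18*s^5 - 84*s^4 - 39*s^3 - 48*s^2 + 18*s + 81)
That last expression is T(s); at s = 0 only the constant terms survive, so T(0) = -36/81 = -4/9.

Answer: -4/9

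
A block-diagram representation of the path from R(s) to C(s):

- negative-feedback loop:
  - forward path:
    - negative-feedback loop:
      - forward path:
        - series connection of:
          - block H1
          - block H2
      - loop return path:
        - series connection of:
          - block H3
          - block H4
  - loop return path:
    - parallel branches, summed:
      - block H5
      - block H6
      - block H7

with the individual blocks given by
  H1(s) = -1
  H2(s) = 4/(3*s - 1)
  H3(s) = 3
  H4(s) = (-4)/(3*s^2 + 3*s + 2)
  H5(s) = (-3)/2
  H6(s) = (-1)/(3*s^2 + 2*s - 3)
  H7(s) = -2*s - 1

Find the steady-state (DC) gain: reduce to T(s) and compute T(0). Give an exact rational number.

Answer: -12/95

Working:
[1] series reduction of H1, H2 -> (-4)/(3*s - 1)
[2] combine H3, H4 in series -> (-12)/(3*s^2 + 3*s + 2)
[3] close the feedback loop around (H1*H2), (H3*H4) -> (-12*s^2 - 12*s - 8)/(9*s^3 + 6*s^2 + 3*s + 46)
[4] reduce the parallel group H5, H6, H7 -> (-12*s^3 - 23*s^2 + 2*s + 13)/(6*s^2 + 4*s - 6)
[5] collapse the loop ([(H1*H2)/(1+(H1*H2)*(H3*H4))] forward, (H5+H6+H7) return) -> (-36*s^4 - 60*s^3 - 12*s^2 + 20*s + 24)/(99*s^5 + 246*s^4 + 168*s^3 + 128*s^2 - 3*s - 190)
DC gain: substitute s = 0 into T(s) from step 5: T(0) = 24/(-190) = -12/95.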